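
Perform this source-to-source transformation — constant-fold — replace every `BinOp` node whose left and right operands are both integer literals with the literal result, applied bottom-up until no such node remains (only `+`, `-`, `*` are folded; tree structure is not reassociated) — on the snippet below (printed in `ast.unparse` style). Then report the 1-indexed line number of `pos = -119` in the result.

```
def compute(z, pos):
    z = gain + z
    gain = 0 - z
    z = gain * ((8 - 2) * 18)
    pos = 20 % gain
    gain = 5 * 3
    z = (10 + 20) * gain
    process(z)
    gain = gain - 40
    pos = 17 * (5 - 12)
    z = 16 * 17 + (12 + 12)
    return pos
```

Transformed code:
def compute(z, pos):
    z = gain + z
    gain = 0 - z
    z = gain * 108
    pos = 20 % gain
    gain = 15
    z = 30 * gain
    process(z)
    gain = gain - 40
    pos = -119
    z = 296
    return pos

10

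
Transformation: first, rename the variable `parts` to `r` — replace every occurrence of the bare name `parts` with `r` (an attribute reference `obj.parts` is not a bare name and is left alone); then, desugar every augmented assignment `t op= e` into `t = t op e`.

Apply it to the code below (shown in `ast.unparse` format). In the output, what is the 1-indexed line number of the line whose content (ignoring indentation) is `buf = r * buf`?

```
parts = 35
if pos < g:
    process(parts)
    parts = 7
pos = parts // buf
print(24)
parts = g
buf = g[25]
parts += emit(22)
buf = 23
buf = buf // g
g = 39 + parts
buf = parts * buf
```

Transformed code:
r = 35
if pos < g:
    process(r)
    r = 7
pos = r // buf
print(24)
r = g
buf = g[25]
r = r + emit(22)
buf = 23
buf = buf // g
g = 39 + r
buf = r * buf

13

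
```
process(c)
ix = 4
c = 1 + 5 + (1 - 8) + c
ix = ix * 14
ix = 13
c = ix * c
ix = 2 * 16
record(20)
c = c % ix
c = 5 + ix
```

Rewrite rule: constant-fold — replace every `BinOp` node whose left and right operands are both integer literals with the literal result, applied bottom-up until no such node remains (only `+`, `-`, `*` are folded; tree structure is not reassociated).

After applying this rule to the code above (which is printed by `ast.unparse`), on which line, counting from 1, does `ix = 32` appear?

Transformed code:
process(c)
ix = 4
c = -1 + c
ix = ix * 14
ix = 13
c = ix * c
ix = 32
record(20)
c = c % ix
c = 5 + ix

7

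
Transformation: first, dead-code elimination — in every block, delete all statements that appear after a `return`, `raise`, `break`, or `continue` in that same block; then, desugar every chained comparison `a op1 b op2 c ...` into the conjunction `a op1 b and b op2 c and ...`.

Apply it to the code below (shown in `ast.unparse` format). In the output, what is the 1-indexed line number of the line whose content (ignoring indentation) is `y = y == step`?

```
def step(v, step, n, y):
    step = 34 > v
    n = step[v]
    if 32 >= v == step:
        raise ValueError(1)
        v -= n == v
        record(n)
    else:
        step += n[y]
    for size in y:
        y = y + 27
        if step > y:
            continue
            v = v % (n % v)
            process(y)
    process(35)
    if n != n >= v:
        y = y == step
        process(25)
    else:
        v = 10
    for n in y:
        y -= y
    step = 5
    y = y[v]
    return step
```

14

Transformed code:
def step(v, step, n, y):
    step = 34 > v
    n = step[v]
    if 32 >= v and v == step:
        raise ValueError(1)
    else:
        step += n[y]
    for size in y:
        y = y + 27
        if step > y:
            continue
    process(35)
    if n != n and n >= v:
        y = y == step
        process(25)
    else:
        v = 10
    for n in y:
        y -= y
    step = 5
    y = y[v]
    return step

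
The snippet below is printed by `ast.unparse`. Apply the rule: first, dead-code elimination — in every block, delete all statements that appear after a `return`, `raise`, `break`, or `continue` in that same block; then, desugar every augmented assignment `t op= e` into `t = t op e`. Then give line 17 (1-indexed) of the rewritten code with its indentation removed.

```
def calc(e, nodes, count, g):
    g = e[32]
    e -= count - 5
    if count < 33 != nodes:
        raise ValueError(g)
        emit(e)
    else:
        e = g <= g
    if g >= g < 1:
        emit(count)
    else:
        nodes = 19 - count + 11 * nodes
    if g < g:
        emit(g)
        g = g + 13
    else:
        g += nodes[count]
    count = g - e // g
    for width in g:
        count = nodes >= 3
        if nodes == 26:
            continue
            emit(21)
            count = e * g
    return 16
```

Transformed code:
def calc(e, nodes, count, g):
    g = e[32]
    e = e - (count - 5)
    if count < 33 != nodes:
        raise ValueError(g)
    else:
        e = g <= g
    if g >= g < 1:
        emit(count)
    else:
        nodes = 19 - count + 11 * nodes
    if g < g:
        emit(g)
        g = g + 13
    else:
        g = g + nodes[count]
    count = g - e // g
    for width in g:
        count = nodes >= 3
        if nodes == 26:
            continue
    return 16

count = g - e // g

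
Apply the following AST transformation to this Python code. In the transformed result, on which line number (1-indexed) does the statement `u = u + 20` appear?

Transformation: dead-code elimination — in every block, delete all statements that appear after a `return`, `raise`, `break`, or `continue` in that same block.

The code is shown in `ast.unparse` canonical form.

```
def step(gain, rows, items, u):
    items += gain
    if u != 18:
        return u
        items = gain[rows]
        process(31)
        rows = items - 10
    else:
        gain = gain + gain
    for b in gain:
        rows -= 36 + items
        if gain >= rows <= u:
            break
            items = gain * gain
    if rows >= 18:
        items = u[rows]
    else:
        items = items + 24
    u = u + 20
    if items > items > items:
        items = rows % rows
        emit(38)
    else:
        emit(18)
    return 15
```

15

Transformed code:
def step(gain, rows, items, u):
    items += gain
    if u != 18:
        return u
    else:
        gain = gain + gain
    for b in gain:
        rows -= 36 + items
        if gain >= rows <= u:
            break
    if rows >= 18:
        items = u[rows]
    else:
        items = items + 24
    u = u + 20
    if items > items > items:
        items = rows % rows
        emit(38)
    else:
        emit(18)
    return 15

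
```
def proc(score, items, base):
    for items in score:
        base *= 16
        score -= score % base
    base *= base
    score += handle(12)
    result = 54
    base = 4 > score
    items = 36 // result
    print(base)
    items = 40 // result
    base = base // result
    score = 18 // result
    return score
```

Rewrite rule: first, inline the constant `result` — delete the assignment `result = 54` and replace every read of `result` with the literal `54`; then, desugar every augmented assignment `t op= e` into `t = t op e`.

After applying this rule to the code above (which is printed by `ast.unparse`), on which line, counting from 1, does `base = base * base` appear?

Transformed code:
def proc(score, items, base):
    for items in score:
        base = base * 16
        score = score - score % base
    base = base * base
    score = score + handle(12)
    base = 4 > score
    items = 36 // 54
    print(base)
    items = 40 // 54
    base = base // 54
    score = 18 // 54
    return score

5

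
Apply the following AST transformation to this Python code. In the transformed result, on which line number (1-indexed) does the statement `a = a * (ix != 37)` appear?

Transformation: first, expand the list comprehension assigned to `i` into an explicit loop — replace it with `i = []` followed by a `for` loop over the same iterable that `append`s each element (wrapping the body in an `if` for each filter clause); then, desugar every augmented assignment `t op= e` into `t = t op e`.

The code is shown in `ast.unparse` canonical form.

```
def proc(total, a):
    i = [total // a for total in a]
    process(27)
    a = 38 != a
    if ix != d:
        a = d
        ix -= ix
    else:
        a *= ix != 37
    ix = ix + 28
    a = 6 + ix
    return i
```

Transformed code:
def proc(total, a):
    i = []
    for total in a:
        i.append(total // a)
    process(27)
    a = 38 != a
    if ix != d:
        a = d
        ix = ix - ix
    else:
        a = a * (ix != 37)
    ix = ix + 28
    a = 6 + ix
    return i

11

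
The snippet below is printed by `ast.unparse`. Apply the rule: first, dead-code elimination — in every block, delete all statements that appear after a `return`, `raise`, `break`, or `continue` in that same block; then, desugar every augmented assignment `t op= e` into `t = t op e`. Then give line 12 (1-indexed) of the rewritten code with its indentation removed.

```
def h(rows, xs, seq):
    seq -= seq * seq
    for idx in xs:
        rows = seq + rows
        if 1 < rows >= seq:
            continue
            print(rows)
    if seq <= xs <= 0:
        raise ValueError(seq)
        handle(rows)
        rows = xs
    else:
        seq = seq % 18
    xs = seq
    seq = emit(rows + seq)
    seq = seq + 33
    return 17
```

seq = emit(rows + seq)

Transformed code:
def h(rows, xs, seq):
    seq = seq - seq * seq
    for idx in xs:
        rows = seq + rows
        if 1 < rows >= seq:
            continue
    if seq <= xs <= 0:
        raise ValueError(seq)
    else:
        seq = seq % 18
    xs = seq
    seq = emit(rows + seq)
    seq = seq + 33
    return 17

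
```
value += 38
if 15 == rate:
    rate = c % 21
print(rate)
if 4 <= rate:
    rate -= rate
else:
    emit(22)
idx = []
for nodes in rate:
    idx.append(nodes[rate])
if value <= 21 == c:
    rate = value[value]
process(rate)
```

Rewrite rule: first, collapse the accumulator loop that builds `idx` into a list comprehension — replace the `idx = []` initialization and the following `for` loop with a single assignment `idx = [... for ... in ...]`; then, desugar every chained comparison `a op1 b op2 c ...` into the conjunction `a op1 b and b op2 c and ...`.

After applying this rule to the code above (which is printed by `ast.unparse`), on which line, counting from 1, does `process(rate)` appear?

Transformed code:
value += 38
if 15 == rate:
    rate = c % 21
print(rate)
if 4 <= rate:
    rate -= rate
else:
    emit(22)
idx = [nodes[rate] for nodes in rate]
if value <= 21 and 21 == c:
    rate = value[value]
process(rate)

12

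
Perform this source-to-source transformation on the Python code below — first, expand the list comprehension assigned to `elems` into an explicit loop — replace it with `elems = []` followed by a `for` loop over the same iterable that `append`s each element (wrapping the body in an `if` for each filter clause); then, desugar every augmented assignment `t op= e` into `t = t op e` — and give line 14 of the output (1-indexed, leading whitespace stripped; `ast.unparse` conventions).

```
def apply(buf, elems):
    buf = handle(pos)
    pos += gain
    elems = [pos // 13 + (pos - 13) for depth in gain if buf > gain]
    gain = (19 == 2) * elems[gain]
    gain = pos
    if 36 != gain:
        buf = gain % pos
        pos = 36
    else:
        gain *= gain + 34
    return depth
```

Transformed code:
def apply(buf, elems):
    buf = handle(pos)
    pos = pos + gain
    elems = []
    for depth in gain:
        if buf > gain:
            elems.append(pos // 13 + (pos - 13))
    gain = (19 == 2) * elems[gain]
    gain = pos
    if 36 != gain:
        buf = gain % pos
        pos = 36
    else:
        gain = gain * (gain + 34)
    return depth

gain = gain * (gain + 34)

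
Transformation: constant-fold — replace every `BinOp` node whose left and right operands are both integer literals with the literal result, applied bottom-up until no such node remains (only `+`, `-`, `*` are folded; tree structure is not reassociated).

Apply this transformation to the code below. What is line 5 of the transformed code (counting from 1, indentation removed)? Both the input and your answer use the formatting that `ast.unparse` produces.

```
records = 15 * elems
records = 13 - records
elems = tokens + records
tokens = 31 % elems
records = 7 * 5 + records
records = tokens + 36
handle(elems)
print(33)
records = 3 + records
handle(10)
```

Transformed code:
records = 15 * elems
records = 13 - records
elems = tokens + records
tokens = 31 % elems
records = 35 + records
records = tokens + 36
handle(elems)
print(33)
records = 3 + records
handle(10)

records = 35 + records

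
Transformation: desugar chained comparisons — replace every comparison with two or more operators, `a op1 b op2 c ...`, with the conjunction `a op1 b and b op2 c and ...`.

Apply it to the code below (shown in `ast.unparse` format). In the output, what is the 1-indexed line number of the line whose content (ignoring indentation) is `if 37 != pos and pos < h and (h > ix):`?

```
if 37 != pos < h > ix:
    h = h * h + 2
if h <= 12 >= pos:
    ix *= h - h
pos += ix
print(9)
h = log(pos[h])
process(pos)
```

1

Transformed code:
if 37 != pos and pos < h and (h > ix):
    h = h * h + 2
if h <= 12 and 12 >= pos:
    ix *= h - h
pos += ix
print(9)
h = log(pos[h])
process(pos)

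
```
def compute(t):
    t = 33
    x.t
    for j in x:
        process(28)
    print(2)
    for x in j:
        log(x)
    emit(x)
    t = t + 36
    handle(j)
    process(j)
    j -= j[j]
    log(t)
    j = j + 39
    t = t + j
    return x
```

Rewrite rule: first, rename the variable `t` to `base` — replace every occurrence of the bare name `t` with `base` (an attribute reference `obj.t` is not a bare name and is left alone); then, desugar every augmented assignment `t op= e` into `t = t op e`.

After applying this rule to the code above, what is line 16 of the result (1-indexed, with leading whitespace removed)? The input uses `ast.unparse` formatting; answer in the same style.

Transformed code:
def compute(base):
    base = 33
    x.t
    for j in x:
        process(28)
    print(2)
    for x in j:
        log(x)
    emit(x)
    base = base + 36
    handle(j)
    process(j)
    j = j - j[j]
    log(base)
    j = j + 39
    base = base + j
    return x

base = base + j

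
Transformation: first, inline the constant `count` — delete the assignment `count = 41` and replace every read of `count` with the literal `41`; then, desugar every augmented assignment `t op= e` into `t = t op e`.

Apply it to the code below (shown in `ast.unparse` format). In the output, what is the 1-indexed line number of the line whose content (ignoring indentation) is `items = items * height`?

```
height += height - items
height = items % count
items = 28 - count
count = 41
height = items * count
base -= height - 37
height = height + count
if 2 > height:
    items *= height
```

8

Transformed code:
height = height + (height - items)
height = items % 41
items = 28 - 41
height = items * 41
base = base - (height - 37)
height = height + 41
if 2 > height:
    items = items * height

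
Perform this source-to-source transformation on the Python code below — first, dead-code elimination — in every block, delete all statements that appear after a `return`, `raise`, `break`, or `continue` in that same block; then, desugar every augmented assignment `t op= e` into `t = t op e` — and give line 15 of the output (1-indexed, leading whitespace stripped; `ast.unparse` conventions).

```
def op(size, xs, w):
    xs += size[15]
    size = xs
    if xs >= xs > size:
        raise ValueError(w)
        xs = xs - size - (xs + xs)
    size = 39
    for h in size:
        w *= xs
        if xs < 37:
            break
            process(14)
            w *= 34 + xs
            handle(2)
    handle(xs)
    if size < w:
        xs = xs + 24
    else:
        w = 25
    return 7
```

Transformed code:
def op(size, xs, w):
    xs = xs + size[15]
    size = xs
    if xs >= xs > size:
        raise ValueError(w)
    size = 39
    for h in size:
        w = w * xs
        if xs < 37:
            break
    handle(xs)
    if size < w:
        xs = xs + 24
    else:
        w = 25
    return 7

w = 25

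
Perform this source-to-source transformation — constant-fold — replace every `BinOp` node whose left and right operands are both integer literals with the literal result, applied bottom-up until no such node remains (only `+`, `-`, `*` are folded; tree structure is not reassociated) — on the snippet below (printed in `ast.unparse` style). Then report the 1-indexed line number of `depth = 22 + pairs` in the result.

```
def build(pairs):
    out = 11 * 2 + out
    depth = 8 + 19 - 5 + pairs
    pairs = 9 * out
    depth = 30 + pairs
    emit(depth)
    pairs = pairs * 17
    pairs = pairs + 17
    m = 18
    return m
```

Transformed code:
def build(pairs):
    out = 22 + out
    depth = 22 + pairs
    pairs = 9 * out
    depth = 30 + pairs
    emit(depth)
    pairs = pairs * 17
    pairs = pairs + 17
    m = 18
    return m

3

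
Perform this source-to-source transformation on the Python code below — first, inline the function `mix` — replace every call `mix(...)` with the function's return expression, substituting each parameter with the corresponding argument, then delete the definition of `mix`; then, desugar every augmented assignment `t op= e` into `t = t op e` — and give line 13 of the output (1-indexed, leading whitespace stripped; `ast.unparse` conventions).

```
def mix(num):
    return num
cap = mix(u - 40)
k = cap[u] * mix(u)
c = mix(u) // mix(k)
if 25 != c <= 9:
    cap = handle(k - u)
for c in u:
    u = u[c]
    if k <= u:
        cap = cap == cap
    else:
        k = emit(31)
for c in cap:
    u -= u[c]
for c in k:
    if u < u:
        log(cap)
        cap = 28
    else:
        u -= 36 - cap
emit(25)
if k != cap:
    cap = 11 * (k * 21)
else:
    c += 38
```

u = u - u[c]

Transformed code:
cap = u - 40
k = cap[u] * u
c = u // k
if 25 != c <= 9:
    cap = handle(k - u)
for c in u:
    u = u[c]
    if k <= u:
        cap = cap == cap
    else:
        k = emit(31)
for c in cap:
    u = u - u[c]
for c in k:
    if u < u:
        log(cap)
        cap = 28
    else:
        u = u - (36 - cap)
emit(25)
if k != cap:
    cap = 11 * (k * 21)
else:
    c = c + 38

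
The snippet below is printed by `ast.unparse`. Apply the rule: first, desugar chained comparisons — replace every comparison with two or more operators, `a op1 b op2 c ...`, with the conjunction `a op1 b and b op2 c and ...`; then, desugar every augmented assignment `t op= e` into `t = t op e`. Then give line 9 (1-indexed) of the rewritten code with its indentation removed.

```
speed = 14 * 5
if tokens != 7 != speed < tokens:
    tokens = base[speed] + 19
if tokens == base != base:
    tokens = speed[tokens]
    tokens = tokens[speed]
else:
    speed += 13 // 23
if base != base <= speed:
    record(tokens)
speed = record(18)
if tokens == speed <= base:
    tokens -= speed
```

Transformed code:
speed = 14 * 5
if tokens != 7 and 7 != speed and (speed < tokens):
    tokens = base[speed] + 19
if tokens == base and base != base:
    tokens = speed[tokens]
    tokens = tokens[speed]
else:
    speed = speed + 13 // 23
if base != base and base <= speed:
    record(tokens)
speed = record(18)
if tokens == speed and speed <= base:
    tokens = tokens - speed

if base != base and base <= speed:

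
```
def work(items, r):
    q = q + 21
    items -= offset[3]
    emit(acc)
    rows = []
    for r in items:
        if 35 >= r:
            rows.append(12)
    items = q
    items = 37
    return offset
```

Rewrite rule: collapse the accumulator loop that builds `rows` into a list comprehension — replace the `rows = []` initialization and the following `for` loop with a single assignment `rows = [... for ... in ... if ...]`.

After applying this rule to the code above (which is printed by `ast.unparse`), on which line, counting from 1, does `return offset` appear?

Transformed code:
def work(items, r):
    q = q + 21
    items -= offset[3]
    emit(acc)
    rows = [12 for r in items if 35 >= r]
    items = q
    items = 37
    return offset

8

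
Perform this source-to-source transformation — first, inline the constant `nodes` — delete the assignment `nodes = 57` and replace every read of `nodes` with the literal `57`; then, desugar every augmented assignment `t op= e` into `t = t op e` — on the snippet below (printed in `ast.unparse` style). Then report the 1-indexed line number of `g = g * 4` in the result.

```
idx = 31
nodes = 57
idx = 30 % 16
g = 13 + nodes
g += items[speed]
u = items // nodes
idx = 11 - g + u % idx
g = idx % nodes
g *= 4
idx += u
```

Transformed code:
idx = 31
idx = 30 % 16
g = 13 + 57
g = g + items[speed]
u = items // 57
idx = 11 - g + u % idx
g = idx % 57
g = g * 4
idx = idx + u

8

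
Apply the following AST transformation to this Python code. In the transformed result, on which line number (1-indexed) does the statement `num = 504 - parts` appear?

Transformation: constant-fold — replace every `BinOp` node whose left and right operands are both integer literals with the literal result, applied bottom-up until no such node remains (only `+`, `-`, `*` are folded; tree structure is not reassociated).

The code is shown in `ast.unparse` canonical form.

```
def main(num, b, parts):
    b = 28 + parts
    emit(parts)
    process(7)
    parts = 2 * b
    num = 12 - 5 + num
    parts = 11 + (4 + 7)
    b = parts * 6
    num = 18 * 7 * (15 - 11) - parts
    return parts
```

9

Transformed code:
def main(num, b, parts):
    b = 28 + parts
    emit(parts)
    process(7)
    parts = 2 * b
    num = 7 + num
    parts = 22
    b = parts * 6
    num = 504 - parts
    return parts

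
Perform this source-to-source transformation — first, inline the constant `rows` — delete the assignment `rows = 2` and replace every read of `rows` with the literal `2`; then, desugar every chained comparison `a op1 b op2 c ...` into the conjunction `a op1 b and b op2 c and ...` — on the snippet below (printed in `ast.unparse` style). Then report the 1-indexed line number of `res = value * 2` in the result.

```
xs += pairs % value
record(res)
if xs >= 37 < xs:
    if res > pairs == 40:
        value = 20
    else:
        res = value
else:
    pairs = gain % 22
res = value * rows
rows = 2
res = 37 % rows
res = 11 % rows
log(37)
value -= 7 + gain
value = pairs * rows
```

Transformed code:
xs += pairs % value
record(res)
if xs >= 37 and 37 < xs:
    if res > pairs and pairs == 40:
        value = 20
    else:
        res = value
else:
    pairs = gain % 22
res = value * 2
res = 37 % 2
res = 11 % 2
log(37)
value -= 7 + gain
value = pairs * 2

10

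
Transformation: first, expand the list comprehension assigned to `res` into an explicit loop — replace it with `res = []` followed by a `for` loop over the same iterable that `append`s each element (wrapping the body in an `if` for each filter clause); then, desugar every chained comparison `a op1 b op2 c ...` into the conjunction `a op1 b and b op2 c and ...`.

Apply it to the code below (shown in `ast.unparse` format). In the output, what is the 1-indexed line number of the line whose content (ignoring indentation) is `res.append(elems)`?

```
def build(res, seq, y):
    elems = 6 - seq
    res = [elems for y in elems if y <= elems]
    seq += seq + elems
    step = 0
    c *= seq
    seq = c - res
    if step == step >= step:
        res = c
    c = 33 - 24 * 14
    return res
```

Transformed code:
def build(res, seq, y):
    elems = 6 - seq
    res = []
    for y in elems:
        if y <= elems:
            res.append(elems)
    seq += seq + elems
    step = 0
    c *= seq
    seq = c - res
    if step == step and step >= step:
        res = c
    c = 33 - 24 * 14
    return res

6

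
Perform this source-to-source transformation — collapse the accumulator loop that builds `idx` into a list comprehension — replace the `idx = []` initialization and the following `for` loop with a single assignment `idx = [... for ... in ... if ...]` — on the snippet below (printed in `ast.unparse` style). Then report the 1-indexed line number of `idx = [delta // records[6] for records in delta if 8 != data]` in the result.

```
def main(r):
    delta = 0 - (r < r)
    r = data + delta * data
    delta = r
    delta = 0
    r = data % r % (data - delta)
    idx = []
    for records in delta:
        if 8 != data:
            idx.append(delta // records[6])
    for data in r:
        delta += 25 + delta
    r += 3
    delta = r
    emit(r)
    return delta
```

7

Transformed code:
def main(r):
    delta = 0 - (r < r)
    r = data + delta * data
    delta = r
    delta = 0
    r = data % r % (data - delta)
    idx = [delta // records[6] for records in delta if 8 != data]
    for data in r:
        delta += 25 + delta
    r += 3
    delta = r
    emit(r)
    return delta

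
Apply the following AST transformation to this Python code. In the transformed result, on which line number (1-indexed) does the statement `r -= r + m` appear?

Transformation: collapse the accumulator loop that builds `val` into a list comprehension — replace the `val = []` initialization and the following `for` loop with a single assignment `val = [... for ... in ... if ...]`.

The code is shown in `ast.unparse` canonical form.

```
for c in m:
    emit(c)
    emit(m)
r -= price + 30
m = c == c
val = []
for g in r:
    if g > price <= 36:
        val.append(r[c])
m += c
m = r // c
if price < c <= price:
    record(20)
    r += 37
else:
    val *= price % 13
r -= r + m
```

Transformed code:
for c in m:
    emit(c)
    emit(m)
r -= price + 30
m = c == c
val = [r[c] for g in r if g > price <= 36]
m += c
m = r // c
if price < c <= price:
    record(20)
    r += 37
else:
    val *= price % 13
r -= r + m

14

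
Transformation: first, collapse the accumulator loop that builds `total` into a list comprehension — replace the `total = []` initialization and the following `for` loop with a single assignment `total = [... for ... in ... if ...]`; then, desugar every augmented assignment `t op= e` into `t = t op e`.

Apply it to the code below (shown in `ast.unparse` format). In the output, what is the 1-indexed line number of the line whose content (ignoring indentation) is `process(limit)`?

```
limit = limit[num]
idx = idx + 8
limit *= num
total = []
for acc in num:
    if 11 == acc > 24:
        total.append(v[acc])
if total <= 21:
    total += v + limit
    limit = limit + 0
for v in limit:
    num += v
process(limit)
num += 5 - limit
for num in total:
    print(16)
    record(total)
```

Transformed code:
limit = limit[num]
idx = idx + 8
limit = limit * num
total = [v[acc] for acc in num if 11 == acc > 24]
if total <= 21:
    total = total + (v + limit)
    limit = limit + 0
for v in limit:
    num = num + v
process(limit)
num = num + (5 - limit)
for num in total:
    print(16)
    record(total)

10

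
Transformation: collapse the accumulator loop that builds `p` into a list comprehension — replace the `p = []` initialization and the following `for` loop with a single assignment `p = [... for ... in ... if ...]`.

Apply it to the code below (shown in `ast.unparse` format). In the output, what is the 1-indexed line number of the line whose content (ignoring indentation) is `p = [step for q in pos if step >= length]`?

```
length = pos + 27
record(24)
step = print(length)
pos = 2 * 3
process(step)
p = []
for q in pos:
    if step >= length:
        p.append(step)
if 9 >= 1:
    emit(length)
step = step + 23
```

Transformed code:
length = pos + 27
record(24)
step = print(length)
pos = 2 * 3
process(step)
p = [step for q in pos if step >= length]
if 9 >= 1:
    emit(length)
step = step + 23

6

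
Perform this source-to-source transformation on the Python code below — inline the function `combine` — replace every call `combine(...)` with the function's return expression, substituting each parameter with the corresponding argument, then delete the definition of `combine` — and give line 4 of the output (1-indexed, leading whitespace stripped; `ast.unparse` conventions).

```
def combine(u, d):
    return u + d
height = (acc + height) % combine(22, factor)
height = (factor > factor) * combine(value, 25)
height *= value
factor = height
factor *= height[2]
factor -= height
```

Transformed code:
height = (acc + height) % (22 + factor)
height = (factor > factor) * (value + 25)
height *= value
factor = height
factor *= height[2]
factor -= height

factor = height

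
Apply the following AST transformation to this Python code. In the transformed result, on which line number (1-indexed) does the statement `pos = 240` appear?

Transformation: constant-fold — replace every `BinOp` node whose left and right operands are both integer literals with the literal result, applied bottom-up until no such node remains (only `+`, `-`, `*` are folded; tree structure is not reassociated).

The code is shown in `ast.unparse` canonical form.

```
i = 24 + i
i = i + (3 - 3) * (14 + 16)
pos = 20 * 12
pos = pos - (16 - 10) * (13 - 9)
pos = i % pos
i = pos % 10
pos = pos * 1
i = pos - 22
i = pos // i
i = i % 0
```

Transformed code:
i = 24 + i
i = i + 0
pos = 240
pos = pos - 24
pos = i % pos
i = pos % 10
pos = pos * 1
i = pos - 22
i = pos // i
i = i % 0

3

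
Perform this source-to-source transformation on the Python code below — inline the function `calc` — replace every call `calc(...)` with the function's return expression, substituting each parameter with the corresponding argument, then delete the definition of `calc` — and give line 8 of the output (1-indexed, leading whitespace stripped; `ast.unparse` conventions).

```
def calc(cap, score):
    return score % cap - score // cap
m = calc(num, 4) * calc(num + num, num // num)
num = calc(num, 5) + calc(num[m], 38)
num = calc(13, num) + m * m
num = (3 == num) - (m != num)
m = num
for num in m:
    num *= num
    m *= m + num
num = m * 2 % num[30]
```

Transformed code:
m = (4 % num - 4 // num) * (num // num % (num + num) - num // num // (num + num))
num = 5 % num - 5 // num + (38 % num[m] - 38 // num[m])
num = num % 13 - num // 13 + m * m
num = (3 == num) - (m != num)
m = num
for num in m:
    num *= num
    m *= m + num
num = m * 2 % num[30]

m *= m + num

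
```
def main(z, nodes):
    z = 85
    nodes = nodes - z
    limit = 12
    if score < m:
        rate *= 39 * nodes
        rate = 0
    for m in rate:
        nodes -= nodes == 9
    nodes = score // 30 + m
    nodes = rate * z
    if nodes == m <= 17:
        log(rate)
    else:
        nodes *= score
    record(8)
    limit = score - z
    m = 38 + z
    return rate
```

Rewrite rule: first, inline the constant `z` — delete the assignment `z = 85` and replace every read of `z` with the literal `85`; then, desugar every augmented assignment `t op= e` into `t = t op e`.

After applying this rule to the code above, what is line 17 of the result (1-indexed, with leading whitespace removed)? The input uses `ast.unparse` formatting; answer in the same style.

Transformed code:
def main(z, nodes):
    nodes = nodes - 85
    limit = 12
    if score < m:
        rate = rate * (39 * nodes)
        rate = 0
    for m in rate:
        nodes = nodes - (nodes == 9)
    nodes = score // 30 + m
    nodes = rate * 85
    if nodes == m <= 17:
        log(rate)
    else:
        nodes = nodes * score
    record(8)
    limit = score - 85
    m = 38 + 85
    return rate

m = 38 + 85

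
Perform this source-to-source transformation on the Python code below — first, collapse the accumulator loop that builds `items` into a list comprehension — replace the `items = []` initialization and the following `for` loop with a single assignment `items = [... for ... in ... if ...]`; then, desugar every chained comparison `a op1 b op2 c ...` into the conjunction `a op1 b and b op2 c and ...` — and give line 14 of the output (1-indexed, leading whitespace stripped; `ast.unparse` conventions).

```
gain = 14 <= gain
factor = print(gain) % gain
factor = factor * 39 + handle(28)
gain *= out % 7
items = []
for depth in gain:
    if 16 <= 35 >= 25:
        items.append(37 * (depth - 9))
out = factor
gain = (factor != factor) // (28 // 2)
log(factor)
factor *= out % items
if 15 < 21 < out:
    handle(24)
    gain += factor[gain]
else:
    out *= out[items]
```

Transformed code:
gain = 14 <= gain
factor = print(gain) % gain
factor = factor * 39 + handle(28)
gain *= out % 7
items = [37 * (depth - 9) for depth in gain if 16 <= 35 and 35 >= 25]
out = factor
gain = (factor != factor) // (28 // 2)
log(factor)
factor *= out % items
if 15 < 21 and 21 < out:
    handle(24)
    gain += factor[gain]
else:
    out *= out[items]

out *= out[items]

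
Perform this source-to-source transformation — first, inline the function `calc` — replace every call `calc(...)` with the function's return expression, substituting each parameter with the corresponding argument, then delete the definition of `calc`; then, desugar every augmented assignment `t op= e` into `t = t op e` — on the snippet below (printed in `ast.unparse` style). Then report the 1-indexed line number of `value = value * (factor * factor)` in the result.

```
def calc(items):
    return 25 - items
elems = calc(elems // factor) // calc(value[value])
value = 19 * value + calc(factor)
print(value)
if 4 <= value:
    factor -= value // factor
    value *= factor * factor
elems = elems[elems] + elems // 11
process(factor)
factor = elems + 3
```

6

Transformed code:
elems = (25 - elems // factor) // (25 - value[value])
value = 19 * value + (25 - factor)
print(value)
if 4 <= value:
    factor = factor - value // factor
    value = value * (factor * factor)
elems = elems[elems] + elems // 11
process(factor)
factor = elems + 3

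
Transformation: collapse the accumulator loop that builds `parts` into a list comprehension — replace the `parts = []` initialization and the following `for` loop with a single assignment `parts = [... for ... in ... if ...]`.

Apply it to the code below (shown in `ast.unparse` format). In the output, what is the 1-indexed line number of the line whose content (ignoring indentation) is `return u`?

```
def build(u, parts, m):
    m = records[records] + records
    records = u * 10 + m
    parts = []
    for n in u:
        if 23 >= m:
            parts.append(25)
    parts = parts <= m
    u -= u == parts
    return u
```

7

Transformed code:
def build(u, parts, m):
    m = records[records] + records
    records = u * 10 + m
    parts = [25 for n in u if 23 >= m]
    parts = parts <= m
    u -= u == parts
    return u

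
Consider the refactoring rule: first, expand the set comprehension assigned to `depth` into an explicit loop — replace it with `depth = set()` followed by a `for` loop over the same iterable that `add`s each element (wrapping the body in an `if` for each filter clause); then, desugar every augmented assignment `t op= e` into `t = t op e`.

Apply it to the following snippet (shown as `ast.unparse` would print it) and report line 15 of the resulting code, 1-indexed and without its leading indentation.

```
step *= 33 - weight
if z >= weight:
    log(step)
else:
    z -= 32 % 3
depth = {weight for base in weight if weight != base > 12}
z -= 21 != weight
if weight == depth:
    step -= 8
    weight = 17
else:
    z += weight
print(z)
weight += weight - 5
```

z = z + weight

Transformed code:
step = step * (33 - weight)
if z >= weight:
    log(step)
else:
    z = z - 32 % 3
depth = set()
for base in weight:
    if weight != base > 12:
        depth.add(weight)
z = z - (21 != weight)
if weight == depth:
    step = step - 8
    weight = 17
else:
    z = z + weight
print(z)
weight = weight + (weight - 5)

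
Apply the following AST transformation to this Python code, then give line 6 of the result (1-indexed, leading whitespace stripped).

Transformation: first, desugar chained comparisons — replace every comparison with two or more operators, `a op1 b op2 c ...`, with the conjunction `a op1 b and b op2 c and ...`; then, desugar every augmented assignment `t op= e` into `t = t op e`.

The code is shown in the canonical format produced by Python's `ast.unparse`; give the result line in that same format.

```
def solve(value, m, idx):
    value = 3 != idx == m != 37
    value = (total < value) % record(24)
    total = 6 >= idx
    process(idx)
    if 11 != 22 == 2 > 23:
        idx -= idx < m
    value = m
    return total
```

if 11 != 22 and 22 == 2 and (2 > 23):

Transformed code:
def solve(value, m, idx):
    value = 3 != idx and idx == m and (m != 37)
    value = (total < value) % record(24)
    total = 6 >= idx
    process(idx)
    if 11 != 22 and 22 == 2 and (2 > 23):
        idx = idx - (idx < m)
    value = m
    return total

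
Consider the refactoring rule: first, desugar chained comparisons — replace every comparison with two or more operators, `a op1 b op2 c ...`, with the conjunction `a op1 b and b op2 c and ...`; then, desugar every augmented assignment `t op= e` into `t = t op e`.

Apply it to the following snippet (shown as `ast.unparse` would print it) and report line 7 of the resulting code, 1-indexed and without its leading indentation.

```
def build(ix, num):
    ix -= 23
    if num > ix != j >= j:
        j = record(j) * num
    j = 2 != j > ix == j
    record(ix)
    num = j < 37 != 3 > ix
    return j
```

num = j < 37 and 37 != 3 and (3 > ix)

Transformed code:
def build(ix, num):
    ix = ix - 23
    if num > ix and ix != j and (j >= j):
        j = record(j) * num
    j = 2 != j and j > ix and (ix == j)
    record(ix)
    num = j < 37 and 37 != 3 and (3 > ix)
    return j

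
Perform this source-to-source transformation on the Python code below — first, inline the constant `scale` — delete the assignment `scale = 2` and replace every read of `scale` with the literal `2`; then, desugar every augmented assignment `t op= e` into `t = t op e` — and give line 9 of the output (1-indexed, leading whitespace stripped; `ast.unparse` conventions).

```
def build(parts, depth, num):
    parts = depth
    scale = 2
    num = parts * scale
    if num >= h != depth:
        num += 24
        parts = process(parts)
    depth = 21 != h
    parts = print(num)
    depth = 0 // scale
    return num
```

Transformed code:
def build(parts, depth, num):
    parts = depth
    num = parts * 2
    if num >= h != depth:
        num = num + 24
        parts = process(parts)
    depth = 21 != h
    parts = print(num)
    depth = 0 // 2
    return num

depth = 0 // 2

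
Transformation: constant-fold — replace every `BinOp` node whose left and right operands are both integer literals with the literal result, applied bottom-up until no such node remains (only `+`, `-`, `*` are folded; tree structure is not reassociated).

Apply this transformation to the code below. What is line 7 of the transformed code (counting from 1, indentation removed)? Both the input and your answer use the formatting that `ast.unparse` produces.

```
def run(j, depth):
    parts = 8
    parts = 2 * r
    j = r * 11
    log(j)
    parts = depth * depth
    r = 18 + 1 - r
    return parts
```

Transformed code:
def run(j, depth):
    parts = 8
    parts = 2 * r
    j = r * 11
    log(j)
    parts = depth * depth
    r = 19 - r
    return parts

r = 19 - r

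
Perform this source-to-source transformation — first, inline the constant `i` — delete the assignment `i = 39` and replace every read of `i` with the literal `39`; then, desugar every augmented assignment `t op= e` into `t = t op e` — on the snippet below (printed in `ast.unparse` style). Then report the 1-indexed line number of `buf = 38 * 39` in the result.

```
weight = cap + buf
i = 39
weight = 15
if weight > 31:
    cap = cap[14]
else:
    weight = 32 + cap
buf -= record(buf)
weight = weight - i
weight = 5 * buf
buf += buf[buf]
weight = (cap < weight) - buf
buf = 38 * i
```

12

Transformed code:
weight = cap + buf
weight = 15
if weight > 31:
    cap = cap[14]
else:
    weight = 32 + cap
buf = buf - record(buf)
weight = weight - 39
weight = 5 * buf
buf = buf + buf[buf]
weight = (cap < weight) - buf
buf = 38 * 39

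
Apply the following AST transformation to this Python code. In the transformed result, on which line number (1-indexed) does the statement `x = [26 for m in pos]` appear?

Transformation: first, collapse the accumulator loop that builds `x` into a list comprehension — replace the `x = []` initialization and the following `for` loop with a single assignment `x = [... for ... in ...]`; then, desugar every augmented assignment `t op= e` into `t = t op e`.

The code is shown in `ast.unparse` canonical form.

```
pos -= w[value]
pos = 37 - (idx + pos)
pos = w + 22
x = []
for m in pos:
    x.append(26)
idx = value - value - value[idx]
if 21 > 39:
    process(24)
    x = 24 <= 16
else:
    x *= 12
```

4

Transformed code:
pos = pos - w[value]
pos = 37 - (idx + pos)
pos = w + 22
x = [26 for m in pos]
idx = value - value - value[idx]
if 21 > 39:
    process(24)
    x = 24 <= 16
else:
    x = x * 12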